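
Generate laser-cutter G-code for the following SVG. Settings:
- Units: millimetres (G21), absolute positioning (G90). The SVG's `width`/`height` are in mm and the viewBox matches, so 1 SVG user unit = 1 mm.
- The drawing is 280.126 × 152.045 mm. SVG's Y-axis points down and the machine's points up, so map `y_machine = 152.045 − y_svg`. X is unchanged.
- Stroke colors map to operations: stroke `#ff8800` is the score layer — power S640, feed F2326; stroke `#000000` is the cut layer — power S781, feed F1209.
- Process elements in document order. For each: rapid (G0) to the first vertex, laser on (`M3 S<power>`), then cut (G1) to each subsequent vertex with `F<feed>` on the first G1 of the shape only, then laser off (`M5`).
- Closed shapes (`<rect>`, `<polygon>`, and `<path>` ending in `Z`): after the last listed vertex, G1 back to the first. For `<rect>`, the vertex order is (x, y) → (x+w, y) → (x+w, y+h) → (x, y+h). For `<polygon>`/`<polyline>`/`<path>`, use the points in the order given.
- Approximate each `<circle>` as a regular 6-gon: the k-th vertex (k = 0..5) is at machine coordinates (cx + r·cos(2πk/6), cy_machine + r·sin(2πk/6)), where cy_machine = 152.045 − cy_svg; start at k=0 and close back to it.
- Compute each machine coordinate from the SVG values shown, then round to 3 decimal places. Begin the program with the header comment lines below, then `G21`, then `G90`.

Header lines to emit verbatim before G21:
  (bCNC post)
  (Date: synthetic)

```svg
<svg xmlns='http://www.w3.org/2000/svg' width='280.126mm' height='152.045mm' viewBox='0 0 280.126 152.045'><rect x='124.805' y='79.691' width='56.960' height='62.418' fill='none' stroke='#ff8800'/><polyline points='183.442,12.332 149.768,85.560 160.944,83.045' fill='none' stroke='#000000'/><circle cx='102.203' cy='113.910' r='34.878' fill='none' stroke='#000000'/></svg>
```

(bCNC post)
(Date: synthetic)
G21
G90
G0 X124.805 Y72.354
M3 S640
G1 X181.765 Y72.354 F2326
G1 X181.765 Y9.936
G1 X124.805 Y9.936
G1 X124.805 Y72.354
M5
G0 X183.442 Y139.713
M3 S781
G1 X149.768 Y66.485 F1209
G1 X160.944 Y69.000
M5
G0 X137.081 Y38.135
M3 S781
G1 X119.642 Y68.340 F1209
G1 X84.764 Y68.340
G1 X67.325 Y38.135
G1 X84.764 Y7.930
G1 X119.642 Y7.930
G1 X137.081 Y38.135
M5

1 u = 1 mm; y_m = 152.045 − y.

[1] `<rect>` rectangle, #ff8800→score S640 F2326: (124.805,72.354) → (181.765,72.354) → (181.765,9.936) → (124.805,9.936) → (124.805,72.354) (closed)

[2] `<polyline>` open polyline, #000000→cut S781 F1209: (183.442,139.713) → (149.768,66.485) → (160.944,69.000)

[3] `<circle>` circle, #000000→cut S781 F1209: (137.081,38.135) → (119.642,68.340) → (84.764,68.340) → (67.325,38.135) → (84.764,7.930) → (119.642,7.930) → (137.081,38.135) (closed)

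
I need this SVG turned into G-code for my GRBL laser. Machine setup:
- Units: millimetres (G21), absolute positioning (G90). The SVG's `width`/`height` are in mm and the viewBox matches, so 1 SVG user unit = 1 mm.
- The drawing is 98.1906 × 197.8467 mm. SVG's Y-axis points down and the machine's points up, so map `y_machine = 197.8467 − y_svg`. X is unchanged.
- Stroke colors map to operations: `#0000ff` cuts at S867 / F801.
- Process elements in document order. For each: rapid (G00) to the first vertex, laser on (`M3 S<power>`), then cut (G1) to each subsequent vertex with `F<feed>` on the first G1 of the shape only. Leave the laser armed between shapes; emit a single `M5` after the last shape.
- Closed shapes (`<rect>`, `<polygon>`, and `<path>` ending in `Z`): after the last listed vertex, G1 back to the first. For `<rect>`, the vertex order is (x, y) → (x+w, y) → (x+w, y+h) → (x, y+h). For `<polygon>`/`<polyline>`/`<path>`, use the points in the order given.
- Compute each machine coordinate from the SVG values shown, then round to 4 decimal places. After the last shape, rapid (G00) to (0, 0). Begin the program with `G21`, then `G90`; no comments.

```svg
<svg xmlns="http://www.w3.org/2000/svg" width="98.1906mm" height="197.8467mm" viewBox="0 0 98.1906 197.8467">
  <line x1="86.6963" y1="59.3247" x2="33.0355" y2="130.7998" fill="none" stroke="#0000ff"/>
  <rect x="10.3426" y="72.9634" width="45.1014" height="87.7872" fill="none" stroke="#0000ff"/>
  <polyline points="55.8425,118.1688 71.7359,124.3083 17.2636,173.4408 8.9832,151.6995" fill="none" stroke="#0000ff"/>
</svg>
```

viewBox `0 0 98.1906 197.8467` with mm width/height → 1 unit = 1 mm. Flip: y_m = 197.8467 − y_svg.

**Shape 1** — `<line>` line segment, stroke `#0000ff` → cut (S867, F801). Machine vertices: (86.6963,138.5220) → (33.0355,67.0469). Open path.

**Shape 2** — `<rect>` rectangle, stroke `#0000ff` → cut (S867, F801). Machine vertices: (10.3426,124.8833) → (55.4440,124.8833) → (55.4440,37.0961) → (10.3426,37.0961) → (10.3426,124.8833). Closed: final G1 returns to the first vertex.

**Shape 3** — `<polyline>` open polyline, stroke `#0000ff` → cut (S867, F801). Machine vertices: (55.8425,79.6779) → (71.7359,73.5384) → (17.2636,24.4059) → (8.9832,46.1472). Open path.

G21
G90
G00 X86.6963 Y138.5220
M3 S867
G1 X33.0355 Y67.0469 F801
G00 X10.3426 Y124.8833
M3 S867
G1 X55.4440 Y124.8833 F801
G1 X55.4440 Y37.0961
G1 X10.3426 Y37.0961
G1 X10.3426 Y124.8833
G00 X55.8425 Y79.6779
M3 S867
G1 X71.7359 Y73.5384 F801
G1 X17.2636 Y24.4059
G1 X8.9832 Y46.1472
M5
G00 X0.0000 Y0.0000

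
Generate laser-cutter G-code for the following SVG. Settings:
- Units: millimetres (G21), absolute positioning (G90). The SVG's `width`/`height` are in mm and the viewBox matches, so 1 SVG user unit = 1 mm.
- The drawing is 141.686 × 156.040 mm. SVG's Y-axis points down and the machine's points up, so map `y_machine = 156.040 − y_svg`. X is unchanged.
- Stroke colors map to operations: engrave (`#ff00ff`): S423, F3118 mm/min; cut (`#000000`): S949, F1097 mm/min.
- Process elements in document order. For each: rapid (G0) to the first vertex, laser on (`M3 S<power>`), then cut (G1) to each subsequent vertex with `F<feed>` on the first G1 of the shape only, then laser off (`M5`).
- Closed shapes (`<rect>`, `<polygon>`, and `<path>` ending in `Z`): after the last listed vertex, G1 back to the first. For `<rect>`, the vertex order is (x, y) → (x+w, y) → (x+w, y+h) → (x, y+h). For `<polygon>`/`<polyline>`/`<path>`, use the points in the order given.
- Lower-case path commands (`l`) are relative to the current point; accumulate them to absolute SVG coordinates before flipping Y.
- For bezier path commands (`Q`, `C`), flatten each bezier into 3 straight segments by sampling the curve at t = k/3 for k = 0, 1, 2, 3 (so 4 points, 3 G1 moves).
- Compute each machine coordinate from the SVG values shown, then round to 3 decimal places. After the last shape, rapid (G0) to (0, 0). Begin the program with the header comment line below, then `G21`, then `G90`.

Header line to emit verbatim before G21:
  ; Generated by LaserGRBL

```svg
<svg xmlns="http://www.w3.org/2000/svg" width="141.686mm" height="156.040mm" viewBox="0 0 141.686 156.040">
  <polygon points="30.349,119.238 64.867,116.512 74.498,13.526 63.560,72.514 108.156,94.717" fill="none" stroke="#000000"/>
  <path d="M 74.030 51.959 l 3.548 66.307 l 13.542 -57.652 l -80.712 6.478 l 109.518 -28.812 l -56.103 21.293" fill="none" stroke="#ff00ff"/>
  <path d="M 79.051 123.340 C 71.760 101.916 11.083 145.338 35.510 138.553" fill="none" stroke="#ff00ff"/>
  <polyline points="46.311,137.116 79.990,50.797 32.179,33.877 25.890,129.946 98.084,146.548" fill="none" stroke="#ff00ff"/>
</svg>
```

Since the viewBox matches the mm dimensions, user units are millimetres directly. The only transform is the Y-flip y_m = 156.040 − y_svg.

Shape 1 is a closed polygon drawn with `<polygon>`. Its stroke #000000 means cut at S949, F1097. After flipping Y the toolpath is (30.349,36.802) → (64.867,39.528) → (74.498,142.514) → (63.560,83.526) → (108.156,61.323) → (30.349,36.802), returning to the start.

Shape 2 is a open polyline drawn with `<path>`. Its stroke #ff00ff means engrave at S423, F3118. After flipping Y the toolpath is (74.030,104.081) → (77.578,37.774) → (91.120,95.426) → (10.408,88.948) → (119.926,117.760) → (63.823,96.467).

Shape 3 is a cubic bezier drawn with `<path>`. Its stroke #ff00ff means engrave at S423, F3118. After flipping Y the toolpath is (79.051,32.700) → (59.094,36.770) → (34.322,23.176) → (35.510,17.487).

Shape 4 is a open polyline drawn with `<polyline>`. Its stroke #ff00ff means engrave at S423, F3118. After flipping Y the toolpath is (46.311,18.924) → (79.990,105.243) → (32.179,122.163) → (25.890,26.094) → (98.084,9.492).

; Generated by LaserGRBL
G21
G90
G0 X30.349 Y36.802
M3 S949
G1 X64.867 Y39.528 F1097
G1 X74.498 Y142.514
G1 X63.560 Y83.526
G1 X108.156 Y61.323
G1 X30.349 Y36.802
M5
G0 X74.030 Y104.081
M3 S423
G1 X77.578 Y37.774 F3118
G1 X91.120 Y95.426
G1 X10.408 Y88.948
G1 X119.926 Y117.760
G1 X63.823 Y96.467
M5
G0 X79.051 Y32.700
M3 S423
G1 X59.094 Y36.770 F3118
G1 X34.322 Y23.176
G1 X35.510 Y17.487
M5
G0 X46.311 Y18.924
M3 S423
G1 X79.990 Y105.243 F3118
G1 X32.179 Y122.163
G1 X25.890 Y26.094
G1 X98.084 Y9.492
M5
G0 X0.000 Y0.000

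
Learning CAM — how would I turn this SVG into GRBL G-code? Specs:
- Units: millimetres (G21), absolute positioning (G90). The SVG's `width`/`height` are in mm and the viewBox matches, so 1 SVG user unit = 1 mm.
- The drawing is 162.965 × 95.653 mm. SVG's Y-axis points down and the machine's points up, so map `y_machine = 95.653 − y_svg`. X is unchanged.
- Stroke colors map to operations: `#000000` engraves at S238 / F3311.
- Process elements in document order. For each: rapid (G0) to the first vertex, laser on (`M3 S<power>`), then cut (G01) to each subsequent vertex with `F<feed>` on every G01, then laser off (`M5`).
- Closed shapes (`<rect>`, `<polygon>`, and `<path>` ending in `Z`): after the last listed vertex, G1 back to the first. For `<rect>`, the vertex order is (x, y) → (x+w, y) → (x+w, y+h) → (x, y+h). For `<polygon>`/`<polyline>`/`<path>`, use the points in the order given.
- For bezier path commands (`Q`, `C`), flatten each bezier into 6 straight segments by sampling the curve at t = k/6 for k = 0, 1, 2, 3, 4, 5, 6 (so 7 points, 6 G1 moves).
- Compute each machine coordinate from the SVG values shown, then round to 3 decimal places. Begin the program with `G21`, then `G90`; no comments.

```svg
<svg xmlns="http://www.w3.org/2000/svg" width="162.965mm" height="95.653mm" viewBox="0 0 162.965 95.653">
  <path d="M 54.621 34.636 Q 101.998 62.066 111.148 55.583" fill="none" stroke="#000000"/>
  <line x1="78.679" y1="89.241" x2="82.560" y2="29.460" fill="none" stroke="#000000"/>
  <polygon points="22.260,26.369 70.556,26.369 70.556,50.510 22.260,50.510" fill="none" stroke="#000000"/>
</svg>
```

viewBox `0 0 162.965 95.653` with mm width/height → 1 unit = 1 mm. Flip: y_m = 95.653 − y_svg.

**Shape 1** — `<path>` quadratic bezier, stroke `#000000` → engrave (S238, F3311). Control points (SVG): P0=(54.621,34.636), P1=(101.998,62.066), P2=(111.148,55.583); sampled at t=k/6. Machine vertices: (54.621,61.017) → (69.351,52.816) → (81.958,46.498) → (92.441,42.065) → (100.801,39.516) → (107.036,38.851) → (111.148,40.070). Open path.

**Shape 2** — `<line>` line segment, stroke `#000000` → engrave (S238, F3311). Machine vertices: (78.679,6.412) → (82.560,66.193). Open path.

**Shape 3** — `<polygon>` rectangle, stroke `#000000` → engrave (S238, F3311). Machine vertices: (22.260,69.284) → (70.556,69.284) → (70.556,45.143) → (22.260,45.143) → (22.260,69.284). Closed: final G1 returns to the first vertex.

G21
G90
G0 X54.621 Y61.017
M3 S238
G01 X69.351 Y52.816 F3311
G01 X81.958 Y46.498 F3311
G01 X92.441 Y42.065 F3311
G01 X100.801 Y39.516 F3311
G01 X107.036 Y38.851 F3311
G01 X111.148 Y40.070 F3311
M5
G0 X78.679 Y6.412
M3 S238
G01 X82.560 Y66.193 F3311
M5
G0 X22.260 Y69.284
M3 S238
G01 X70.556 Y69.284 F3311
G01 X70.556 Y45.143 F3311
G01 X22.260 Y45.143 F3311
G01 X22.260 Y69.284 F3311
M5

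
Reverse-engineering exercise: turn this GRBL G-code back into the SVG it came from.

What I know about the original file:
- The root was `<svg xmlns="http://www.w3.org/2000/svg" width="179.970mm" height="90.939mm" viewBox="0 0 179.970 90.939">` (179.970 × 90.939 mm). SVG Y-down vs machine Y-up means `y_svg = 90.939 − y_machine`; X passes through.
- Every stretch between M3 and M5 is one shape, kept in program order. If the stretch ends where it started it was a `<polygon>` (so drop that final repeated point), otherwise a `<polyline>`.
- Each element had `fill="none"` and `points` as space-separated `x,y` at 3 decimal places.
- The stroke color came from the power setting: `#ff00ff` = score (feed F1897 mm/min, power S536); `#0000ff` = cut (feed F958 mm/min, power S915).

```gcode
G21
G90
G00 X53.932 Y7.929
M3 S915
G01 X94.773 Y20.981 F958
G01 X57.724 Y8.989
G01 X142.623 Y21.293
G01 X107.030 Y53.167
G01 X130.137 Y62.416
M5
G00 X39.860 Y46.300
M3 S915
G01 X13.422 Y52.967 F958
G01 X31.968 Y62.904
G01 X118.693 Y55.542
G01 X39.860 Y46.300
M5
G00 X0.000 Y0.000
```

Each laser-on run becomes one SVG element. Flip Y back into SVG space with y_svg = 90.939 − y_machine. Every run uses S915, so all elements get stroke `#0000ff` (cut).

Run 1: The run is open, so emit a `<polyline>` with points (Y-flipped): 53.932,83.010 94.773,69.958 57.724,81.950 142.623,69.646 107.030,37.772 130.137,28.523.

Run 2: The run returns to its start, so emit a `<polygon>` with points (Y-flipped): 39.860,44.639 13.422,37.972 31.968,28.035 118.693,35.397.

<svg xmlns="http://www.w3.org/2000/svg" width="179.970mm" height="90.939mm" viewBox="0 0 179.970 90.939">
  <polyline points="53.932,83.010 94.773,69.958 57.724,81.950 142.623,69.646 107.030,37.772 130.137,28.523" fill="none" stroke="#0000ff"/>
  <polygon points="39.860,44.639 13.422,37.972 31.968,28.035 118.693,35.397" fill="none" stroke="#0000ff"/>
</svg>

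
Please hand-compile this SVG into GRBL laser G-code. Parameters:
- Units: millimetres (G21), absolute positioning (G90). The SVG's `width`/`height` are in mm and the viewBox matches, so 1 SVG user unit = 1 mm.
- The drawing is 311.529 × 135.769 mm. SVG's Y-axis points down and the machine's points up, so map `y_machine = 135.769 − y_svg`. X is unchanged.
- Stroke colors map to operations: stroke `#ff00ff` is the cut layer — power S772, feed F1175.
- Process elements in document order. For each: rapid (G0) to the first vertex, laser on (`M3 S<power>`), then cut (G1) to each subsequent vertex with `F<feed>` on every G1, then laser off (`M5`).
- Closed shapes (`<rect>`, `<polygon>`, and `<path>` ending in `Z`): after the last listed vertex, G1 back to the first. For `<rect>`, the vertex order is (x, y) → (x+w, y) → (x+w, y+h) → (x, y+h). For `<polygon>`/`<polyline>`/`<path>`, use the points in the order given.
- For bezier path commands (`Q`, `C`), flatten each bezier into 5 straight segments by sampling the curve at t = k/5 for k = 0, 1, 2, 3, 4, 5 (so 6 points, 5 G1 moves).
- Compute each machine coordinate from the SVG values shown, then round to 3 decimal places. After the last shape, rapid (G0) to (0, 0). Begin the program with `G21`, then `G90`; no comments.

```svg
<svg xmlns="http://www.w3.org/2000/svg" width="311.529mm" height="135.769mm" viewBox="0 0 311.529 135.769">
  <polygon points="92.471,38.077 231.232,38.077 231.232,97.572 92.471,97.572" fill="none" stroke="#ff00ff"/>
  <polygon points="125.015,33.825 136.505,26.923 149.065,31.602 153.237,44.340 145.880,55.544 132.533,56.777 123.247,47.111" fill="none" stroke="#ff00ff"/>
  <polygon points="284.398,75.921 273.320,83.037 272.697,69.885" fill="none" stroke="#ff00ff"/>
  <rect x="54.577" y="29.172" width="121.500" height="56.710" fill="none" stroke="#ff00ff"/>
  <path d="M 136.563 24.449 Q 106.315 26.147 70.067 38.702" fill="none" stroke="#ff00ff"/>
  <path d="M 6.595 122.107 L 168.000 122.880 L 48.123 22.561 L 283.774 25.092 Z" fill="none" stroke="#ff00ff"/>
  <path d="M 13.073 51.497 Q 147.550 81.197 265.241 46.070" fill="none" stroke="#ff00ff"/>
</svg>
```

1 u = 1 mm; y_m = 135.769 − y.

[1] `<polygon>` rectangle, #ff00ff→cut S772 F1175: (92.471,97.692) → (231.232,97.692) → (231.232,38.197) → (92.471,38.197) → (92.471,97.692) (closed)

[2] `<polygon>` regular polygon, #ff00ff→cut S772 F1175: (125.015,101.944) → (136.505,108.846) → (149.065,104.167) → (153.237,91.429) → (145.880,80.225) → (132.533,78.992) → (123.247,88.658) → (125.015,101.944) (closed)

[3] `<polygon>` regular polygon, #ff00ff→cut S772 F1175: (284.398,59.848) → (273.320,52.732) → (272.697,65.884) → (284.398,59.848) (closed)

[4] `<rect>` rectangle, #ff00ff→cut S772 F1175: (54.577,106.597) → (176.077,106.597) → (176.077,49.887) → (54.577,49.887) → (54.577,106.597) (closed)

[5] `<path>` quadratic bezier, #ff00ff→cut S772 F1175: (136.563,111.320) → (124.224,110.207) → (111.405,108.224) → (98.105,105.374) → (84.326,101.655) → (70.067,97.067)

[6] `<path>` closed polygon, #ff00ff→cut S772 F1175: (6.595,13.662) → (168.000,12.889) → (48.123,113.208) → (283.774,110.677) → (6.595,13.662) (closed)

[7] `<path>` quadratic bezier, #ff00ff→cut S772 F1175: (13.073,84.272) → (66.192,74.985) → (117.969,70.884) → (168.402,71.970) → (217.493,78.241) → (265.241,89.699)

G21
G90
G0 X92.471 Y97.692
M3 S772
G1 X231.232 Y97.692 F1175
G1 X231.232 Y38.197 F1175
G1 X92.471 Y38.197 F1175
G1 X92.471 Y97.692 F1175
M5
G0 X125.015 Y101.944
M3 S772
G1 X136.505 Y108.846 F1175
G1 X149.065 Y104.167 F1175
G1 X153.237 Y91.429 F1175
G1 X145.880 Y80.225 F1175
G1 X132.533 Y78.992 F1175
G1 X123.247 Y88.658 F1175
G1 X125.015 Y101.944 F1175
M5
G0 X284.398 Y59.848
M3 S772
G1 X273.320 Y52.732 F1175
G1 X272.697 Y65.884 F1175
G1 X284.398 Y59.848 F1175
M5
G0 X54.577 Y106.597
M3 S772
G1 X176.077 Y106.597 F1175
G1 X176.077 Y49.887 F1175
G1 X54.577 Y49.887 F1175
G1 X54.577 Y106.597 F1175
M5
G0 X136.563 Y111.320
M3 S772
G1 X124.224 Y110.207 F1175
G1 X111.405 Y108.224 F1175
G1 X98.105 Y105.374 F1175
G1 X84.326 Y101.655 F1175
G1 X70.067 Y97.067 F1175
M5
G0 X6.595 Y13.662
M3 S772
G1 X168.000 Y12.889 F1175
G1 X48.123 Y113.208 F1175
G1 X283.774 Y110.677 F1175
G1 X6.595 Y13.662 F1175
M5
G0 X13.073 Y84.272
M3 S772
G1 X66.192 Y74.985 F1175
G1 X117.969 Y70.884 F1175
G1 X168.402 Y71.970 F1175
G1 X217.493 Y78.241 F1175
G1 X265.241 Y89.699 F1175
M5
G0 X0.000 Y0.000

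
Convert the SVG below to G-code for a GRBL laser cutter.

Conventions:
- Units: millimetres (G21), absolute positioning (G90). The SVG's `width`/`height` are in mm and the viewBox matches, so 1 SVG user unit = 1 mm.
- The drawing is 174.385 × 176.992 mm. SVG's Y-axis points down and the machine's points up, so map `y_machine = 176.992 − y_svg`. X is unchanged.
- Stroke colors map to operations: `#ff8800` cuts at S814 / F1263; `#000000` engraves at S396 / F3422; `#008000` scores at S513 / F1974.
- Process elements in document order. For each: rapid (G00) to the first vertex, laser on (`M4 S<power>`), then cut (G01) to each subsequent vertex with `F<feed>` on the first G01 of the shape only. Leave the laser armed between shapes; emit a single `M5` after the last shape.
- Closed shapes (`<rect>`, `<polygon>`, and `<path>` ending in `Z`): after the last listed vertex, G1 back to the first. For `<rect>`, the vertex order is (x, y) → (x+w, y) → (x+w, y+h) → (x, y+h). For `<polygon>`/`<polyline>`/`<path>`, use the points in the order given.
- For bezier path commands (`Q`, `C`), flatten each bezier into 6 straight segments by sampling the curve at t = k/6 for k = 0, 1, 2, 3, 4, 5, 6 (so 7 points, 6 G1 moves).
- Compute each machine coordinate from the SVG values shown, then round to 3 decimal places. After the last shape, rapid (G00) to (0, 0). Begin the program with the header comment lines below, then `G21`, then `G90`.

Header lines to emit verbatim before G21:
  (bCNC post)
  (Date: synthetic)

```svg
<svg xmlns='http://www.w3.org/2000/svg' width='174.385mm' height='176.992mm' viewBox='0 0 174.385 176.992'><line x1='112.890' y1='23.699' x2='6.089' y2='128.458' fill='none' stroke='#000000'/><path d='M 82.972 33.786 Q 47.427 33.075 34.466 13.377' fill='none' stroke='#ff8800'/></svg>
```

Since the viewBox matches the mm dimensions, user units are millimetres directly. The only transform is the Y-flip y_m = 176.992 − y_svg.

Shape 1 is a line segment drawn with `<line>`. Its stroke #000000 means engrave at S396, F3422. After flipping Y the toolpath is (112.890,153.293) → (6.089,48.534).

Shape 2 is a quadratic bezier drawn with `<path>`. Its stroke #ff8800 means cut at S814, F1263. After flipping Y the toolpath is (82.972,143.206) → (71.751,143.970) → (61.785,145.790) → (53.073,148.664) → (45.616,152.593) → (39.414,157.576) → (34.466,163.615).

(bCNC post)
(Date: synthetic)
G21
G90
G00 X112.890 Y153.293
M4 S396
G01 X6.089 Y48.534 F3422
G00 X82.972 Y143.206
M4 S814
G01 X71.751 Y143.970 F1263
G01 X61.785 Y145.790
G01 X53.073 Y148.664
G01 X45.616 Y152.593
G01 X39.414 Y157.576
G01 X34.466 Y163.615
M5
G00 X0.000 Y0.000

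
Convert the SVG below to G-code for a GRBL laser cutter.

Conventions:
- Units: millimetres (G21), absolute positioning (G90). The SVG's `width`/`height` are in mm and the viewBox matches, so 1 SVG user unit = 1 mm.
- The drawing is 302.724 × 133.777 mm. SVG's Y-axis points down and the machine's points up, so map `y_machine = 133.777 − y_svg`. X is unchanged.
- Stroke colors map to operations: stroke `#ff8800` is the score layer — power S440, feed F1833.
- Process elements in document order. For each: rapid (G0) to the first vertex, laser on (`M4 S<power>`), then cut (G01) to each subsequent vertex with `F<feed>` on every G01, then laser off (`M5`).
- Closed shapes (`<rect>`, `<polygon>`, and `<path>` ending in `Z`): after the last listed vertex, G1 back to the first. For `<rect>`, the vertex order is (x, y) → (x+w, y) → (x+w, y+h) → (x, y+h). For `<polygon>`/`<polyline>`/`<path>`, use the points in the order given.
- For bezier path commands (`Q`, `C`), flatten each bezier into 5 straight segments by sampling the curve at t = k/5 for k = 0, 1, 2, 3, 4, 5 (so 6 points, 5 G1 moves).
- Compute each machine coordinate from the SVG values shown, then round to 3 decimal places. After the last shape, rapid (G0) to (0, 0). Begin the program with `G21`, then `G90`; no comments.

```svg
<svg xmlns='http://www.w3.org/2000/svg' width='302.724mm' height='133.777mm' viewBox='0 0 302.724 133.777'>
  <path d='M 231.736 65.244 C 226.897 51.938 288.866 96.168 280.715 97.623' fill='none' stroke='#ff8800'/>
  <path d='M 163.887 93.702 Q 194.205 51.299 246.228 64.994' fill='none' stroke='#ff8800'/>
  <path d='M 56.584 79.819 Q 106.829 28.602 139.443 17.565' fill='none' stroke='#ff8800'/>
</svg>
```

viewBox `0 0 302.724 133.777` with mm width/height → 1 unit = 1 mm. Flip: y_m = 133.777 − y_svg.

**Shape 1** — `<path>` cubic bezier, stroke `#ff8800` → score (S440, F1833). Control points (SVG): P0=(231.736,65.244), P1=(226.897,51.938), P2=(288.866,96.168), P3=(280.715,97.623); sampled at t=k/5. Machine vertices: (231.736,68.533) → (235.754,70.415) → (249.234,63.303) → (265.602,52.012) → (278.287,41.358) → (280.715,36.154). Open path.

**Shape 2** — `<path>` quadratic bezier, stroke `#ff8800` → score (S440, F1833). Control points (SVG): P0=(163.887,93.702), P1=(194.205,51.299), P2=(246.228,64.994); sampled at t=k/5. Machine vertices: (163.887,40.075) → (176.882,54.792) → (191.614,65.022) → (208.082,70.763) → (226.287,72.017) → (246.228,68.783). Open path.

**Shape 3** — `<path>` quadratic bezier, stroke `#ff8800` → score (S440, F1833). Control points (SVG): P0=(56.584,79.819), P1=(106.829,28.602), P2=(139.443,17.565); sampled at t=k/5. Machine vertices: (56.584,53.958) → (75.977,72.838) → (93.959,88.503) → (110.531,100.954) → (125.692,110.190) → (139.443,116.212). Open path.

G21
G90
G0 X231.736 Y68.533
M4 S440
G01 X235.754 Y70.415 F1833
G01 X249.234 Y63.303 F1833
G01 X265.602 Y52.012 F1833
G01 X278.287 Y41.358 F1833
G01 X280.715 Y36.154 F1833
M5
G0 X163.887 Y40.075
M4 S440
G01 X176.882 Y54.792 F1833
G01 X191.614 Y65.022 F1833
G01 X208.082 Y70.763 F1833
G01 X226.287 Y72.017 F1833
G01 X246.228 Y68.783 F1833
M5
G0 X56.584 Y53.958
M4 S440
G01 X75.977 Y72.838 F1833
G01 X93.959 Y88.503 F1833
G01 X110.531 Y100.954 F1833
G01 X125.692 Y110.190 F1833
G01 X139.443 Y116.212 F1833
M5
G0 X0.000 Y0.000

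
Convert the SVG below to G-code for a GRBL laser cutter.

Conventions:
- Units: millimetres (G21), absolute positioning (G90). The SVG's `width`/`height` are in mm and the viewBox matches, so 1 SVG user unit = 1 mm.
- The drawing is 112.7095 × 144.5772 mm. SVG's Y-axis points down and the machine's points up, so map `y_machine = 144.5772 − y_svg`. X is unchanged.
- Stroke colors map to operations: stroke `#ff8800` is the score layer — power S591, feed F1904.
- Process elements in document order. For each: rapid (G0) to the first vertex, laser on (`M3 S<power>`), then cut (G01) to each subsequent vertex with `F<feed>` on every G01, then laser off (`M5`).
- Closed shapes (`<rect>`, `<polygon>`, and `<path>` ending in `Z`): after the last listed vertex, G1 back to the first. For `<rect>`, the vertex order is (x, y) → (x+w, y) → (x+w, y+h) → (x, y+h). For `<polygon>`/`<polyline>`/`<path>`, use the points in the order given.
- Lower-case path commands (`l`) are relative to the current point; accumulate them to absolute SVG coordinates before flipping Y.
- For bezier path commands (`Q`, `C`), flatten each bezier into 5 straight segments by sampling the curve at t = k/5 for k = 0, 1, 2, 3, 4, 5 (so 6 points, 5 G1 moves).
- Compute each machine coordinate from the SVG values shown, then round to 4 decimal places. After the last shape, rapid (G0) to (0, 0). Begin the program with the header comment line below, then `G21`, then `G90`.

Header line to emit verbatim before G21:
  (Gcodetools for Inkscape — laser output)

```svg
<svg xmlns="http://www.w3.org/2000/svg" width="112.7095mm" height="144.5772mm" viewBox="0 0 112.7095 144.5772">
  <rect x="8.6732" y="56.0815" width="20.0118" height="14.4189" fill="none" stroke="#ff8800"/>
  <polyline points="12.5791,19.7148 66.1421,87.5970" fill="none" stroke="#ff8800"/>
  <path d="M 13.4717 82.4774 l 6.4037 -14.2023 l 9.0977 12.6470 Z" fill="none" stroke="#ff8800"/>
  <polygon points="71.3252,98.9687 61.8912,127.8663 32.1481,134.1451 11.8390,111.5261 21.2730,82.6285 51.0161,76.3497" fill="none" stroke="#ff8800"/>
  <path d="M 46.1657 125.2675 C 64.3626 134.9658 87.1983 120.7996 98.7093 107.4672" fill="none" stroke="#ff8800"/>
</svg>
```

(Gcodetools for Inkscape — laser output)
G21
G90
G0 X8.6732 Y88.4957
M3 S591
G01 X28.6850 Y88.4957 F1904
G01 X28.6850 Y74.0768 F1904
G01 X8.6732 Y74.0768 F1904
G01 X8.6732 Y88.4957 F1904
M5
G0 X12.5791 Y124.8624
M3 S591
G01 X66.1421 Y56.9802 F1904
M5
G0 X13.4717 Y62.0998
M3 S591
G01 X19.8754 Y76.3021 F1904
G01 X28.9731 Y63.6551 F1904
G01 X13.4717 Y62.0998 F1904
M5
G0 X71.3252 Y45.6085
M3 S591
G01 X61.8912 Y16.7109 F1904
G01 X32.1481 Y10.4321 F1904
G01 X11.8390 Y33.0511 F1904
G01 X21.2730 Y61.9487 F1904
G01 X51.0161 Y68.2275 F1904
G01 X71.3252 Y45.6085 F1904
M5
G0 X46.1657 Y19.3097
M3 S591
G01 X57.5128 Y16.1569 F1904
G01 X69.2069 Y17.5460 F1904
G01 X80.4819 Y22.2916 F1904
G01 X90.5714 Y29.2081 F1904
G01 X98.7093 Y37.1100 F1904
M5
G0 X0.0000 Y0.0000

Since the viewBox matches the mm dimensions, user units are millimetres directly. The only transform is the Y-flip y_m = 144.5772 − y_svg.

Shape 1 is a rectangle drawn with `<rect>`. Its stroke #ff8800 means score at S591, F1904. After flipping Y the toolpath is (8.6732,88.4957) → (28.6850,88.4957) → (28.6850,74.0768) → (8.6732,74.0768) → (8.6732,88.4957), returning to the start.

Shape 2 is a line segment drawn with `<polyline>`. Its stroke #ff8800 means score at S591, F1904. After flipping Y the toolpath is (12.5791,124.8624) → (66.1421,56.9802).

Shape 3 is a regular polygon drawn with `<path>`. Its stroke #ff8800 means score at S591, F1904. After flipping Y the toolpath is (13.4717,62.0998) → (19.8754,76.3021) → (28.9731,63.6551) → (13.4717,62.0998), returning to the start.

Shape 4 is a regular polygon drawn with `<polygon>`. Its stroke #ff8800 means score at S591, F1904. After flipping Y the toolpath is (71.3252,45.6085) → (61.8912,16.7109) → (32.1481,10.4321) → (11.8390,33.0511) → (21.2730,61.9487) → (51.0161,68.2275) → (71.3252,45.6085), returning to the start.

Shape 5 is a cubic bezier drawn with `<path>`. Its stroke #ff8800 means score at S591, F1904. After flipping Y the toolpath is (46.1657,19.3097) → (57.5128,16.1569) → (69.2069,17.5460) → (80.4819,22.2916) → (90.5714,29.2081) → (98.7093,37.1100).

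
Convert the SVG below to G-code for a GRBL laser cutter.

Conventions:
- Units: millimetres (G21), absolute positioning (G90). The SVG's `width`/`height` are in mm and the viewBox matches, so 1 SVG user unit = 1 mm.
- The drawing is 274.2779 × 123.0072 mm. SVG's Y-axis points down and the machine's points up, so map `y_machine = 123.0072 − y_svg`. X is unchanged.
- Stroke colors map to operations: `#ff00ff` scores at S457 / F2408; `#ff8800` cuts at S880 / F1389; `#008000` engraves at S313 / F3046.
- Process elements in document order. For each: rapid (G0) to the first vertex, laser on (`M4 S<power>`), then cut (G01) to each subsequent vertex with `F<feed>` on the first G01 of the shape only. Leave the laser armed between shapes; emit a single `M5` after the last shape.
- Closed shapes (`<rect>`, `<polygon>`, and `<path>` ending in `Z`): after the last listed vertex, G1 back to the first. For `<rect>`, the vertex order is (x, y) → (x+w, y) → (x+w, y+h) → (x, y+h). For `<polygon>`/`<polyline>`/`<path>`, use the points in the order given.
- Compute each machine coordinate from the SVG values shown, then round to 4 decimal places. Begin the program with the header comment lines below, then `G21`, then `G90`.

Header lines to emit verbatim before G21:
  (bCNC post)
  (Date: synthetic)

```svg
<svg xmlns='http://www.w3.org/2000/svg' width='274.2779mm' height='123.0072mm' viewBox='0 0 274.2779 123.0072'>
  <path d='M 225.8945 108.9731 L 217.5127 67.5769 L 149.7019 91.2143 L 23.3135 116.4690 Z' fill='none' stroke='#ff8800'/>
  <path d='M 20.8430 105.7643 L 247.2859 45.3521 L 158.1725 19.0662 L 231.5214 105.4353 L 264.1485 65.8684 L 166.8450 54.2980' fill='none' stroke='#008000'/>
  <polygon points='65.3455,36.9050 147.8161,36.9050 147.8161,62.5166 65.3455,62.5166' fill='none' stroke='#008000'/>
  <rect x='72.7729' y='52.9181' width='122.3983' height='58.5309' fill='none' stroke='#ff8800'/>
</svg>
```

1 u = 1 mm; y_m = 123.0072 − y.

[1] `<path>` closed polygon, #ff8800→cut S880 F1389: (225.8945,14.0341) → (217.5127,55.4303) → (149.7019,31.7929) → (23.3135,6.5382) → (225.8945,14.0341) (closed)

[2] `<path>` open polyline, #008000→engrave S313 F3046: (20.8430,17.2429) → (247.2859,77.6551) → (158.1725,103.9410) → (231.5214,17.5719) → (264.1485,57.1388) → (166.8450,68.7092)

[3] `<polygon>` rectangle, #008000→engrave S313 F3046: (65.3455,86.1022) → (147.8161,86.1022) → (147.8161,60.4906) → (65.3455,60.4906) → (65.3455,86.1022) (closed)

[4] `<rect>` rectangle, #ff8800→cut S880 F1389: (72.7729,70.0891) → (195.1712,70.0891) → (195.1712,11.5582) → (72.7729,11.5582) → (72.7729,70.0891) (closed)

(bCNC post)
(Date: synthetic)
G21
G90
G0 X225.8945 Y14.0341
M4 S880
G01 X217.5127 Y55.4303 F1389
G01 X149.7019 Y31.7929
G01 X23.3135 Y6.5382
G01 X225.8945 Y14.0341
G0 X20.8430 Y17.2429
M4 S313
G01 X247.2859 Y77.6551 F3046
G01 X158.1725 Y103.9410
G01 X231.5214 Y17.5719
G01 X264.1485 Y57.1388
G01 X166.8450 Y68.7092
G0 X65.3455 Y86.1022
M4 S313
G01 X147.8161 Y86.1022 F3046
G01 X147.8161 Y60.4906
G01 X65.3455 Y60.4906
G01 X65.3455 Y86.1022
G0 X72.7729 Y70.0891
M4 S880
G01 X195.1712 Y70.0891 F1389
G01 X195.1712 Y11.5582
G01 X72.7729 Y11.5582
G01 X72.7729 Y70.0891
M5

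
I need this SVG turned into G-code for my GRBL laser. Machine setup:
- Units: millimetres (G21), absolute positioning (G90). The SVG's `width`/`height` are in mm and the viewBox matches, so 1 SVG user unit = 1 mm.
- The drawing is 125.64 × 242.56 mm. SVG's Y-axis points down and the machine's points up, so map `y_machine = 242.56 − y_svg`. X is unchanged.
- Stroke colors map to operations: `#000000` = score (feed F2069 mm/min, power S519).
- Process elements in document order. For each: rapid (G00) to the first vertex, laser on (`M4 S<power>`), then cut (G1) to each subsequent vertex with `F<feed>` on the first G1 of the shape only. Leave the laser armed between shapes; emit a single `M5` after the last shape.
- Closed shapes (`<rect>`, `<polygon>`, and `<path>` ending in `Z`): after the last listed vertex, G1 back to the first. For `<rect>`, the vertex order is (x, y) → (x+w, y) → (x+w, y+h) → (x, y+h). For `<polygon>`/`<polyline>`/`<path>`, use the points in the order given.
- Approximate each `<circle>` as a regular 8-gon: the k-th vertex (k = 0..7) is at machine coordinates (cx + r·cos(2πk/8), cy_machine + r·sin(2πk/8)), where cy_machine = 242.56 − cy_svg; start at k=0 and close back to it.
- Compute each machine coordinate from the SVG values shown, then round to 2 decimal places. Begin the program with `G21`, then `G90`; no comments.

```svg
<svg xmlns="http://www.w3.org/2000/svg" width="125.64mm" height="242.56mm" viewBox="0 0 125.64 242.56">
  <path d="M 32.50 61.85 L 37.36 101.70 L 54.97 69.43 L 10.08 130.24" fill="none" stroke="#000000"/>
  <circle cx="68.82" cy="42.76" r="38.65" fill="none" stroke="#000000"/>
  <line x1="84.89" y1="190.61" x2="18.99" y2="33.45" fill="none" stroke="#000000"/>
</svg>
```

G21
G90
G00 X32.50 Y180.71
M4 S519
G1 X37.36 Y140.86 F2069
G1 X54.97 Y173.13
G1 X10.08 Y112.32
G00 X107.47 Y199.80
M4 S519
G1 X96.15 Y227.13 F2069
G1 X68.82 Y238.45
G1 X41.49 Y227.13
G1 X30.17 Y199.80
G1 X41.49 Y172.47
G1 X68.82 Y161.15
G1 X96.15 Y172.47
G1 X107.47 Y199.80
G00 X84.89 Y51.95
M4 S519
G1 X18.99 Y209.11 F2069
M5

1 u = 1 mm; y_m = 242.56 − y.

[1] `<path>` open polyline, #000000→score S519 F2069: (32.50,180.71) → (37.36,140.86) → (54.97,173.13) → (10.08,112.32)

[2] `<circle>` circle, #000000→score S519 F2069: (107.47,199.80) → (96.15,227.13) → (68.82,238.45) → (41.49,227.13) → (30.17,199.80) → (41.49,172.47) → (68.82,161.15) → (96.15,172.47) → (107.47,199.80) (closed)

[3] `<line>` line segment, #000000→score S519 F2069: (84.89,51.95) → (18.99,209.11)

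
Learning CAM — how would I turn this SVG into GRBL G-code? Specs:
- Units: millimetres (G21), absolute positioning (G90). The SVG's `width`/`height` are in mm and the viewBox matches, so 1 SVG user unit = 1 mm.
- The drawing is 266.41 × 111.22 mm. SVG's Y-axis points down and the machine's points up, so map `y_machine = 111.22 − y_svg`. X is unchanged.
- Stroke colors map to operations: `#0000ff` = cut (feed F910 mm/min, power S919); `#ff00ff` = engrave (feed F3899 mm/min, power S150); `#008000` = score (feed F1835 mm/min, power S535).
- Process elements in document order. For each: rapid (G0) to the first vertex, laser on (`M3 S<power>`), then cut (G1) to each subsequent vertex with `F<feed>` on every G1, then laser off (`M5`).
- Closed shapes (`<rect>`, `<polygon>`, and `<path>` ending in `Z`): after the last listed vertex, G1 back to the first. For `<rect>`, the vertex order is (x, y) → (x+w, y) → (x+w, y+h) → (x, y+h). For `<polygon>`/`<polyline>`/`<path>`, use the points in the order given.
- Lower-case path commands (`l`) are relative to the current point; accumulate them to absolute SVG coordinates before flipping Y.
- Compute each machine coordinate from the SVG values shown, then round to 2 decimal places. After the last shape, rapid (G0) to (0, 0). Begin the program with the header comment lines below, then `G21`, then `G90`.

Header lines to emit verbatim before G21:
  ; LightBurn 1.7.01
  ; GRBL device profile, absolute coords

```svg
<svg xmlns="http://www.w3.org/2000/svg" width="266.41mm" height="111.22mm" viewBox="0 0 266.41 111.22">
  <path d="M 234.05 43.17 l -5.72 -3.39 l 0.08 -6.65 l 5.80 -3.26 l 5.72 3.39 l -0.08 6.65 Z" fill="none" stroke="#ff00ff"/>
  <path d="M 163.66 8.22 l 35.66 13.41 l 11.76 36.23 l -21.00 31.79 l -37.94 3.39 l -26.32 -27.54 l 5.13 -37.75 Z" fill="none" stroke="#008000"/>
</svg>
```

; LightBurn 1.7.01
; GRBL device profile, absolute coords
G21
G90
G0 X234.05 Y68.05
M3 S150
G1 X228.33 Y71.44 F3899
G1 X228.41 Y78.09 F3899
G1 X234.21 Y81.35 F3899
G1 X239.93 Y77.96 F3899
G1 X239.85 Y71.31 F3899
G1 X234.05 Y68.05 F3899
M5
G0 X163.66 Y103.00
M3 S535
G1 X199.32 Y89.59 F1835
G1 X211.08 Y53.36 F1835
G1 X190.08 Y21.57 F1835
G1 X152.14 Y18.18 F1835
G1 X125.82 Y45.72 F1835
G1 X130.95 Y83.47 F1835
G1 X163.66 Y103.00 F1835
M5
G0 X0.00 Y0.00

viewBox `0 0 266.41 111.22` with mm width/height → 1 unit = 1 mm. Flip: y_m = 111.22 − y_svg.

**Shape 1** — `<path>` regular polygon, stroke `#ff00ff` → engrave (S150, F3899). Machine vertices: (234.05,68.05) → (228.33,71.44) → (228.41,78.09) → (234.21,81.35) → (239.93,77.96) → (239.85,71.31) → (234.05,68.05). Closed: final G1 returns to the first vertex.

**Shape 2** — `<path>` regular polygon, stroke `#008000` → score (S535, F1835). Machine vertices: (163.66,103.00) → (199.32,89.59) → (211.08,53.36) → (190.08,21.57) → (152.14,18.18) → (125.82,45.72) → (130.95,83.47) → (163.66,103.00). Closed: final G1 returns to the first vertex.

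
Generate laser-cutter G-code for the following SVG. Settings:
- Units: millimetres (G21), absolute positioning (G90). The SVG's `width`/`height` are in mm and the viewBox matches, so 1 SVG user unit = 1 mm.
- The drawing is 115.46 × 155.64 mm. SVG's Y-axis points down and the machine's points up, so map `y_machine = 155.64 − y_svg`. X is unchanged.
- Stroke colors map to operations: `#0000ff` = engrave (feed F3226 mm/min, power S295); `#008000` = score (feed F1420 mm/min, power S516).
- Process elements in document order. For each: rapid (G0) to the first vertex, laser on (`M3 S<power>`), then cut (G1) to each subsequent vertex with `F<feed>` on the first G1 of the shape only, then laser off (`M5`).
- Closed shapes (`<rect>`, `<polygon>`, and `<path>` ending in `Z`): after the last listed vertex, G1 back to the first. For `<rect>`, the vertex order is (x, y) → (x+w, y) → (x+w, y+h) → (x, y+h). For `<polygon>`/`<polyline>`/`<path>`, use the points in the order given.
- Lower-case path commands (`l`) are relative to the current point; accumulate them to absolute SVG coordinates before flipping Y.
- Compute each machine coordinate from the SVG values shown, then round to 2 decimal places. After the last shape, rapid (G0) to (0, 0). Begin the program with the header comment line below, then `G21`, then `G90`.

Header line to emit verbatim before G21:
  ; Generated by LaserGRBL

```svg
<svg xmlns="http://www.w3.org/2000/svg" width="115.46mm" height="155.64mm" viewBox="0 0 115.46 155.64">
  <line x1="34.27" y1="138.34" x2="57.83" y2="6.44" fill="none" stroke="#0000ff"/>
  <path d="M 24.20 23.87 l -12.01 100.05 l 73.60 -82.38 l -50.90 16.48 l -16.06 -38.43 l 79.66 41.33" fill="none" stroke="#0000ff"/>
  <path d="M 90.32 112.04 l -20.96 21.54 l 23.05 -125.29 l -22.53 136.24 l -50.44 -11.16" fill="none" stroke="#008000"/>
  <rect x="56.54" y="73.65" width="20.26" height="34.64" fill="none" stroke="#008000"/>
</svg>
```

; Generated by LaserGRBL
G21
G90
G0 X34.27 Y17.30
M3 S295
G1 X57.83 Y149.20 F3226
M5
G0 X24.20 Y131.77
M3 S295
G1 X12.19 Y31.72 F3226
G1 X85.79 Y114.10
G1 X34.89 Y97.62
G1 X18.83 Y136.05
G1 X98.49 Y94.72
M5
G0 X90.32 Y43.60
M3 S516
G1 X69.36 Y22.06 F1420
G1 X92.41 Y147.35
G1 X69.88 Y11.11
G1 X19.44 Y22.27
M5
G0 X56.54 Y81.99
M3 S516
G1 X76.80 Y81.99 F1420
G1 X76.80 Y47.35
G1 X56.54 Y47.35
G1 X56.54 Y81.99
M5
G0 X0.00 Y0.00

viewBox `0 0 115.46 155.64` with mm width/height → 1 unit = 1 mm. Flip: y_m = 155.64 − y_svg.

**Shape 1** — `<line>` line segment, stroke `#0000ff` → engrave (S295, F3226). Machine vertices: (34.27,17.30) → (57.83,149.20). Open path.

**Shape 2** — `<path>` open polyline, stroke `#0000ff` → engrave (S295, F3226). Machine vertices: (24.20,131.77) → (12.19,31.72) → (85.79,114.10) → (34.89,97.62) → (18.83,136.05) → (98.49,94.72). Open path.

**Shape 3** — `<path>` open polyline, stroke `#008000` → score (S516, F1420). Machine vertices: (90.32,43.60) → (69.36,22.06) → (92.41,147.35) → (69.88,11.11) → (19.44,22.27). Open path.

**Shape 4** — `<rect>` rectangle, stroke `#008000` → score (S516, F1420). Machine vertices: (56.54,81.99) → (76.80,81.99) → (76.80,47.35) → (56.54,47.35) → (56.54,81.99). Closed: final G1 returns to the first vertex.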